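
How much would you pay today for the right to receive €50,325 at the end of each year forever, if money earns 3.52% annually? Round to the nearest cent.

€1,429,687.50

PV = PMT / i = 50325 / 0.0352 = 1,429,687.5000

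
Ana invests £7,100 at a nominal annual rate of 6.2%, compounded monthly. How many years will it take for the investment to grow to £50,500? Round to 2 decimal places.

31.72 years

Periodic rate i = 0.062/12 = 0.00516667.
(1+i)^n = 50500/7100 = 7.11268, so n = ln 7.11268 / ln 1.00517 = 380.6985 months
= 380.6985/12 years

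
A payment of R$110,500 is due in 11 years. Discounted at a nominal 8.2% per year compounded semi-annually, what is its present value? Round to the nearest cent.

R$45,650.57

i = 0.082/2 = 0.041 per half-year; n = 11·2 = 22.
Discount factor = (1+0.041)^(−22) = 0.413127; PV = 110,500 × 0.413127 = 45,650.5725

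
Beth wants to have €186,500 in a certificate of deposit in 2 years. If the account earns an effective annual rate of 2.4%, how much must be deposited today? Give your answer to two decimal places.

Discount factor = (1+0.024)^(−2) = 0.953674; PV = 186,500 × 0.953674 = 177,860.2600

€177,860.26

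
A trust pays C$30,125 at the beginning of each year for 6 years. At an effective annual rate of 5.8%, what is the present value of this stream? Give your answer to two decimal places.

PV = 30125 × [1 − (1+0.058)^(−6)] / 0.058 × (1+i) = 30125 × 5.235382 = 157,715.8755
(Beginning-of-period payments → annuity-due factor ×(1+i).)

C$157,715.88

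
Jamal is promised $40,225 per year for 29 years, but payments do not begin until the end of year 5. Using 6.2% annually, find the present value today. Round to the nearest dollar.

$420,918

Value one period before first payment (t=4): 40225 × [1 − (1+0.062)^(−29)] / 0.062 = 40225 × 13.310667 = 535,421.5675
PV₀ = 535,421.5675 / (1+0.062)^4 = 535,421.5675 / 1.272032 = 420,918.2869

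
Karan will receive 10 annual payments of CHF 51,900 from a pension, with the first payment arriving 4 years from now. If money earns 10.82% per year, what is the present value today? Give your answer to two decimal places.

PV at t=3 (ordinary 10-year annuity): 51900 × a(10|0.1082) = 51900 × 5.933948 = 307,971.8911
PV₀ = 307,971.8911 / (1+0.1082)^3 = 307,971.8911 / 1.360988 = 226,285.4564

CHF 226,285.46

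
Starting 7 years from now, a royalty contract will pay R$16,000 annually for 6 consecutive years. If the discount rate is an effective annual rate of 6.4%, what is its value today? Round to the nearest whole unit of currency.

PV at t=6 (ordinary 6-year annuity): 16000 × a(6|0.064) = 16000 × 4.856127 = 77,698.0308
PV₀ = 77,698.0308 / (1+0.064)^6 = 77,698.0308 / 1.450941 = 53,550.0948

R$53,550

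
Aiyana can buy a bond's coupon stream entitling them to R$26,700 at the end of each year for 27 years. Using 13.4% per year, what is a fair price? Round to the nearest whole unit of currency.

Annuity factor a(27|0.134) = 7.212455; PV = 26700 × 7.212455 = 192,572.5388

R$192,573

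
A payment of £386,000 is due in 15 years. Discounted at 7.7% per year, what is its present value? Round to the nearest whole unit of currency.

£126,868

PV = 386,000 / (1 + 0.077)^15 = 386,000 / 3.042535 = 126,867.9012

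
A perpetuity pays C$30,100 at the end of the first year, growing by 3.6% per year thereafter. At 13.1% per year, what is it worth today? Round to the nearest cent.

C$316,842.11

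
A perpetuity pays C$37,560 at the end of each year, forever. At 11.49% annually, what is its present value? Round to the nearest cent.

PV = C/r = 37560/0.1149 = 326,892.9504

C$326,892.95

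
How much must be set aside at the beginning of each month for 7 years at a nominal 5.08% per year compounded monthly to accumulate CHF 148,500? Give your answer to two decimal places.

CHF 1,469.60

Periodic rate i = 0.0508/12 = 0.00423333; n = 7 × 12 = 84 periods.
FV-annuity factor × (1+i) = 101.047840; PMT = 148500 / 101.047840 = 1,469.6009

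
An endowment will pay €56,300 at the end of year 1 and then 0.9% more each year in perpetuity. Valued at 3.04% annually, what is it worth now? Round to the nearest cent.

€2,630,841.12

PV = PMT / (i − g) = 56300 / (0.0304 − 0.009) = 56300 / 0.021400 = 2,630,841.1215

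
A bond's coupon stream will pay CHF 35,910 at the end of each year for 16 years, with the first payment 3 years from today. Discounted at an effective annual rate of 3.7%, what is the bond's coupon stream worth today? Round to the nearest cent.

Value one period before first payment (t=2): 35910 × [1 − (1+0.037)^(−16)] / 0.037 = 35910 × 11.914462 = 427,848.3415
Discount back 2 years: 427,848.3415 × (1+0.037)^(−2) = 427,848.3415 × 0.929913 = 397,861.8888

CHF 397,861.89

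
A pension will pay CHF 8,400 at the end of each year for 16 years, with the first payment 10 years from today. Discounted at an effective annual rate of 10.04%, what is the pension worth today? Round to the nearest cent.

Value one period before first payment (t=9): 8400 × [1 − (1+0.1004)^(−16)] / 0.1004 = 8400 × 7.805111 = 65,562.9341
PV₀ = 65,562.9341 / (1+0.1004)^9 = 65,562.9341 / 2.365676 = 27,714.2510

CHF 27,714.25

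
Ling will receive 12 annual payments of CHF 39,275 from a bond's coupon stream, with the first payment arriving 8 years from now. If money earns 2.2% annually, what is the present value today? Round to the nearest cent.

CHF 352,318.19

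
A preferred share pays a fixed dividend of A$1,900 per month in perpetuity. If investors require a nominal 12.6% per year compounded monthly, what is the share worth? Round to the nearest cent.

A$180,952.38

Periodic rate i = 0.126/12 = 0.0105.
PV = C/r = 1900/0.0105 = 180,952.3810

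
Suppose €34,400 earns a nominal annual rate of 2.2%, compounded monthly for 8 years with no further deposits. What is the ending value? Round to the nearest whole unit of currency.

€41,013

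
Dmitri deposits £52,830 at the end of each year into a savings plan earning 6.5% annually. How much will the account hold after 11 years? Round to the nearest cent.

Accumulation factor s(11|0.065) = 15.371560; FV = 52830 × 15.371560 = 812,079.5152

£812,079.52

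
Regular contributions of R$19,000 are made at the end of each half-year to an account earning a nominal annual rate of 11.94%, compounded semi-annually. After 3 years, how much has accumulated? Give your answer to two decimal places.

R$132,430.96

With 2 periods per year: i = 0.0597, n = 6.
Accumulation factor s(6|0.0597) = 6.970050; FV = 19000 × 6.970050 = 132,430.9579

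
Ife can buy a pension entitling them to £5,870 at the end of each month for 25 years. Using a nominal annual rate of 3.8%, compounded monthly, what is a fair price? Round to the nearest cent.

£1,135,711.61

With 12 periods per year: i = 0.00316667, n = 300.
PV = 5870 × [1 − (1+0.00316667)^(−300)] / 0.00316667 = 5870 × 193.477277 = 1,135,711.6142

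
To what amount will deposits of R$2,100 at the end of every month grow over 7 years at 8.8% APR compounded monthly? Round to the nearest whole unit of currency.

With 12 periods per year: i = 0.00733333, n = 84.
FV = 2100 × [(1+0.00733333)^84 − 1] / 0.00733333 = 2100 × 115.547761 = 242,650.2990

R$242,650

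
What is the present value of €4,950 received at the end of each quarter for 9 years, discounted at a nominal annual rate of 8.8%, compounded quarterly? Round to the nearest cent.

Periodic rate i = 0.088/4 = 0.022; n = 9 × 4 = 36 periods.
Annuity factor a(36|0.022) = 24.688917; PV = 4950 × 24.688917 = 122,210.1412

€122,210.14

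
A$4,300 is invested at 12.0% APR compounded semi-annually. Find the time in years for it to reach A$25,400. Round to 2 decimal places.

15.24 years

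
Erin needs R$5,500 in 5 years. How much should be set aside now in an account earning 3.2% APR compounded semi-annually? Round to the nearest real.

Periodic rate i = 0.032/2 = 0.016; n = 5 × 2 = 10 periods.
PV = 5,500 / (1 + 0.016)^10 = 5,500 / 1.172026 = 4,692.7305

R$4,693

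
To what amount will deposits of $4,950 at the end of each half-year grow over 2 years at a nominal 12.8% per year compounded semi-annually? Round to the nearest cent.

$21,783.20

Periodic rate i = 0.128/2 = 0.064; n = 2 × 2 = 4 periods.
FV = 4950 × [(1+0.064)^4 − 1] / 0.064 = 4950 × 4.400646 = 21,783.1984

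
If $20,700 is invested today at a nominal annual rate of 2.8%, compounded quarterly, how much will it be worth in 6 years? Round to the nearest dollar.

$24,472

i = 0.028/4 = 0.007 per quarter; n = 6·4 = 24.
FV = PV·(1+i)^n = 20,700 × 1.182244 = 24,472.4606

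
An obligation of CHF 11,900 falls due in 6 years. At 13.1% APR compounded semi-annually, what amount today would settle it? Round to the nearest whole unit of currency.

CHF 5,558

Periodic rate i = 0.131/2 = 0.0655; n = 6 × 2 = 12 periods.
Discount factor = (1+0.0655)^(−12) = 0.467045; PV = 11,900 × 0.467045 = 5,557.8333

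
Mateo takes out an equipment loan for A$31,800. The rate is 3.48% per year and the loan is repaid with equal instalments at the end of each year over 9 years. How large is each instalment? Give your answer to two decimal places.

Annuity-PV factor = 7.614705; PMT = 31800 / 7.614705 = 4,176.1302

A$4,176.13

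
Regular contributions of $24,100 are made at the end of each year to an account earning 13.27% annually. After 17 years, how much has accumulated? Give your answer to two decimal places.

Accumulation factor s(17|0.1327) = 55.137479; FV = 24100 × 55.137479 = 1,328,813.2549

$1,328,813.25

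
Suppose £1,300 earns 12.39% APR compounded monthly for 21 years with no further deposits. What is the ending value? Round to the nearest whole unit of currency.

£17,304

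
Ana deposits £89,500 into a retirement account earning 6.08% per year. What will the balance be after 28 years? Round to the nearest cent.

89,500 × (1+0.0608)^28 = 89,500 × 5.220815 = 467,262.9484

£467,262.95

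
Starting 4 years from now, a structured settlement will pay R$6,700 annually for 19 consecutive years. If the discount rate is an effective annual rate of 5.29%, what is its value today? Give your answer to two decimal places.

R$67,759.37

Value one period before first payment (t=3): 6700 × [1 − (1+0.0529)^(−19)] / 0.0529 = 6700 × 11.804726 = 79,091.6663
PV₀ = 79,091.6663 / (1+0.0529)^3 = 79,091.6663 / 1.167243 = 67,759.3682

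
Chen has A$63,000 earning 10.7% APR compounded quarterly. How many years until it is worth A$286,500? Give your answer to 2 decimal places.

Periodic rate i = 0.107/4 = 0.02675.
(1+i)^n = 286500/63000 = 4.54762, so n = ln 4.54762 / ln 1.02675 = 57.3747 quarters
= 57.3747/4 years

14.34 years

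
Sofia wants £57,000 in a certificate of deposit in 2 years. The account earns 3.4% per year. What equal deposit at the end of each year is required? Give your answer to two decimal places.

£28,023.60

FV-annuity factor = 2.034000; PMT = 57000 / 2.034000 = 28,023.5988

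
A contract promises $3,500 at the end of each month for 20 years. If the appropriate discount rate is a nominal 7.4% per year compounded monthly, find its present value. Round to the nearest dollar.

$437,779

Periodic rate i = 0.074/12 = 0.00616667; n = 20 × 12 = 240 periods.
Annuity factor a(240|0.00616667) = 125.079798; PV = 3500 × 125.079798 = 437,779.2933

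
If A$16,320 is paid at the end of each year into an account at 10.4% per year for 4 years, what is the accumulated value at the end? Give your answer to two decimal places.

A$76,188.11

Accumulation factor s(4|0.104) = 4.668389; FV = 16320 × 4.668389 = 76,188.1063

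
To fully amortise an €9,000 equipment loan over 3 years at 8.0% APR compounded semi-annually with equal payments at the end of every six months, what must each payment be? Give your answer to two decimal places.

With 2 periods per year: i = 0.04, n = 6.
Annuity-PV factor = 5.242137; PMT = 9000 / 5.242137 = 1,716.8571

€1,716.86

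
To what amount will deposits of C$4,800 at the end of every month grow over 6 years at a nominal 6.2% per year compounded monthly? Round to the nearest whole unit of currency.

C$417,363

i = 0.062/12 = 0.00516667 per month; n = 6·12 = 72.
FV = PMT · [(1+i)^n − 1] / i = 4800 · 86.950523 = 417,362.5127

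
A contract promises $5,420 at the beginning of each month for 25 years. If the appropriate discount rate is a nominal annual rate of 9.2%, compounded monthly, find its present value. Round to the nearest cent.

i = 0.092/12 = 0.00766667 per month; n = 25·12 = 300.
PV = 5420 × [1 − (1+0.00766667)^(−300)] / 0.00766667 × (1+i) = 5420 × 118.141184 = 640,325.2152
Payments are at the start of each period, so multiply by (1+i).

$640,325.22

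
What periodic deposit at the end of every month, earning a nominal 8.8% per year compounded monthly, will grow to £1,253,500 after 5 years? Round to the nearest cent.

i = 0.088/12 = 0.00733333 per month; n = 5·12 = 60.
FV-annuity factor = 75.029504; PMT = 1.2535e+06 / 75.029504 = 16,706.7611

£16,706.76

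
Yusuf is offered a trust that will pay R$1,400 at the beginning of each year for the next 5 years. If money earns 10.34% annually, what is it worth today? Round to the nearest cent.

PV = 1400 × [1 − (1+0.1034)^(−5)] / 0.1034 × (1+i) = 1400 × 4.146675 = 5,805.3454
(Beginning-of-period payments → annuity-due factor ×(1+i).)

R$5,805.35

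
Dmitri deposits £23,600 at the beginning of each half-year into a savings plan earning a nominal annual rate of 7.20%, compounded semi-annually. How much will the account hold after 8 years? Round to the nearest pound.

£516,828

Periodic rate i = 0.072/2 = 0.036; n = 8 × 2 = 16 periods.
FV = PMT · [(1+i)^n − 1] / i × (1+i) = 23600 · 21.899507 = 516,828.3742
(annuity-due: payments at period start, so ×(1+i).)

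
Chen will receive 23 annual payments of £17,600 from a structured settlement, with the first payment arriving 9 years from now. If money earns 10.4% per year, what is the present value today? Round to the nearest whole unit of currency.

£68,809

PV at t=8 (ordinary 23-year annuity): 17600 × a(23|0.104) = 17600 × 8.627564 = 151,845.1309
Discount back 8 years: 151,845.1309 × (1+0.104)^(−8) = 151,845.1309 × 0.453156 = 68,809.4812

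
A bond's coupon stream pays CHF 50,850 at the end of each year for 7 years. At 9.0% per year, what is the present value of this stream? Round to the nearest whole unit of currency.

CHF 255,926

PV = 50850 × [1 − (1+0.09)^(−7)] / 0.09 = 50850 × 5.032953 = 255,925.6517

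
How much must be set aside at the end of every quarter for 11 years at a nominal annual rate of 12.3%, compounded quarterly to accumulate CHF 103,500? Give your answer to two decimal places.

CHF 1,140.34

With 4 periods per year: i = 0.03075, n = 44.
PMT = 103500 / ( [(1+0.03075)^44 − 1] / 0.03075 ) = 103500 / 90.762334 = 1,140.3409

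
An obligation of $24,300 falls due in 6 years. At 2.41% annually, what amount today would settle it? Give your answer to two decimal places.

$21,064.54

PV = FV·(1+i)^(−n) = 24,300 × 0.866854 = 21,064.5447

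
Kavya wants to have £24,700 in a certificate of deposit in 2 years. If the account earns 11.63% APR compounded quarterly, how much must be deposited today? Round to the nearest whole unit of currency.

£19,639

Periodic rate i = 0.1163/4 = 0.029075; n = 2 × 4 = 8 periods.
PV = FV·(1+i)^(−n) = 24,700 × 0.795104 = 19,639.0616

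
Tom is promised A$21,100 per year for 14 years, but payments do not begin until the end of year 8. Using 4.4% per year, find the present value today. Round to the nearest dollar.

A$160,611

PV at t=7 (ordinary 14-year annuity): 21100 × a(14|0.044) = 21100 × 10.289565 = 217,109.8245
Discount back 7 years: 217,109.8245 × (1+0.044)^(−7) = 217,109.8245 × 0.739770 = 160,611.2587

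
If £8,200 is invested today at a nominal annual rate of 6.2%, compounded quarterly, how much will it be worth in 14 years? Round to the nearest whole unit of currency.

£19,404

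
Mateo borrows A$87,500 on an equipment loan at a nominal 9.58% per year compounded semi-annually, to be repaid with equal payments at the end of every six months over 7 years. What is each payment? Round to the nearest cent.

A$8,721.31

Periodic rate i = 0.0958/2 = 0.0479; n = 7 × 2 = 14 periods.
Annuity-PV factor = 10.032896; PMT = 87500 / 10.032896 = 8,721.3101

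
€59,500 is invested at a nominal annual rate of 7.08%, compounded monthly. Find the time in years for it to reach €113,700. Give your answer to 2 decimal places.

9.17 years

Periodic rate i = 0.0708/12 = 0.0059.
n = ln(113700/59500) / ln(1+0.0059) = ln(1.91092) / 0.005883 = 110.0840 months
= 110.0840/12 years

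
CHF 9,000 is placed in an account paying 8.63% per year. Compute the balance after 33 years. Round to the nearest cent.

9,000 × (1+0.0863)^33 = 9,000 × 15.358285 = 138,224.5657

CHF 138,224.57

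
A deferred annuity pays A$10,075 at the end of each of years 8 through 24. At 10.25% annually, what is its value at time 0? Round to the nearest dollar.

A$40,194

PV at t=7 (ordinary 17-year annuity): 10075 × a(17|0.1025) = 10075 × 7.898978 = 79,582.1990
PV₀ = 79,582.1990 / (1+0.1025)^7 = 79,582.1990 / 1.979932 = 40,194.4183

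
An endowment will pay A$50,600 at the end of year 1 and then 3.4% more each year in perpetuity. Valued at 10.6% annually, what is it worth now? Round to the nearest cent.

A$702,777.78

PV = PMT / (i − g) = 50600 / (0.106 − 0.034) = 50600 / 0.072000 = 702,777.7778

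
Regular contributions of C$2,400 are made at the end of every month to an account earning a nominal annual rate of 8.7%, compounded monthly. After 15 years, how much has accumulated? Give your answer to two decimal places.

Periodic rate i = 0.087/12 = 0.00725; n = 15 × 12 = 180 periods.
FV = PMT · [(1+i)^n − 1] / i = 2400 · 368.326715 = 883,984.1163

C$883,984.12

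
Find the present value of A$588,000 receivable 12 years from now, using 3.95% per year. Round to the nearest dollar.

PV = 588,000 / (1 + 0.0395)^12 = 588,000 / 1.591820 = 369,388.5267

A$369,389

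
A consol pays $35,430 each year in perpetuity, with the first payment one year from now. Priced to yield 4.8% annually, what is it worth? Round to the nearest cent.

PV = C/r = 35430/0.048 = 738,125.0000

$738,125.00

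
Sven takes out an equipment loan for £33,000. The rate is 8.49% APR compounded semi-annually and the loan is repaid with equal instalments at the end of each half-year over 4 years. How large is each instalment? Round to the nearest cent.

£4,951.13

With 2 periods per year: i = 0.04245, n = 8.
PMT = 33000 / ( [1 − (1+0.04245)^(−8)] / 0.04245 ) = 33000 / 6.665151 = 4,951.1258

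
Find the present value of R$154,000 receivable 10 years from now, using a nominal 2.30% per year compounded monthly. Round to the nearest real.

i = 0.023/12 = 0.00191667 per month; n = 10·12 = 120.
Discount factor = (1+0.00191667)^(−120) = 0.794709; PV = 154,000 × 0.794709 = 122,385.1131

R$122,385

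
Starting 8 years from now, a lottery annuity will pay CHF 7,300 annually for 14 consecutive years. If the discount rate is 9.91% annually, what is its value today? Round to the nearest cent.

CHF 27,891.26

Value one period before first payment (t=7): 7300 × [1 − (1+0.0991)^(−14)] / 0.0991 = 7300 × 7.402965 = 54,041.6433
Discount back 7 years: 54,041.6433 × (1+0.0991)^(−7) = 54,041.6433 × 0.516107 = 27,891.2573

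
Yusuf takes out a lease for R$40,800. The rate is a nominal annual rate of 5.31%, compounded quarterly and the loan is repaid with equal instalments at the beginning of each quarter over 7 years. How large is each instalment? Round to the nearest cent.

R$1,731.25

With 4 periods per year: i = 0.013275, n = 28.
PMT = 40800 / ( [1 − (1+0.013275)^(−28)] / 0.013275 × (1+i) ) = 40800 / 23.566793 = 1,731.2496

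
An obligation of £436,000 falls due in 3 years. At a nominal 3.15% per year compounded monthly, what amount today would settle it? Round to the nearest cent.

i = 0.0315/12 = 0.002625 per month; n = 3·12 = 36.
PV = 436,000 / (1 + 0.002625)^36 = 436,000 / 1.098973 = 396,734.0107

£396,734.01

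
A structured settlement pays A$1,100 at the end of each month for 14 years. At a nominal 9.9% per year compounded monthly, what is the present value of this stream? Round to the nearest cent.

A$99,800.06

Periodic rate i = 0.099/12 = 0.00825; n = 14 × 12 = 168 periods.
Annuity factor a(168|0.00825) = 90.727325; PV = 1100 × 90.727325 = 99,800.0574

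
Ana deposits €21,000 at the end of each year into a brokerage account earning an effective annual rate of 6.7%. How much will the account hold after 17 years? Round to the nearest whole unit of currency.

€630,497

FV = 21000 × [(1+0.067)^17 − 1] / 0.067 = 21000 × 30.023657 = 630,496.8016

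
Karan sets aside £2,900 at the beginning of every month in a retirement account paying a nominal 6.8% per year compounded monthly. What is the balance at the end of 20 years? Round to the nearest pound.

With 12 periods per year: i = 0.00566667, n = 240.
FV = PMT · [(1+i)^n − 1] / i × (1+i) = 2900 · 511.339816 = 1,482,885.4651
(Beginning-of-period payments → annuity-due factor ×(1+i).)

£1,482,885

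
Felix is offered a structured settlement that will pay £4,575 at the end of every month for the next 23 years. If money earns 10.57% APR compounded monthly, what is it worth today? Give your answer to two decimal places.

With 12 periods per year: i = 0.00880833, n = 276.
PV = 4575 × [1 − (1+0.00880833)^(−276)] / 0.00880833 = 4575 × 103.438283 = 473,230.1449

£473,230.14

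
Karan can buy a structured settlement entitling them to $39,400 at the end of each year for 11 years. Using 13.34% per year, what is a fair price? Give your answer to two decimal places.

$220,857.67

Annuity factor a(11|0.1334) = 5.605525; PV = 39400 × 5.605525 = 220,857.6709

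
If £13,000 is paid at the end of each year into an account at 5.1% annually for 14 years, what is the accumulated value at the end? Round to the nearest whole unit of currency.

£256,557

FV = 13000 × [(1+0.051)^14 − 1] / 0.051 = 13000 × 19.735191 = 256,557.4814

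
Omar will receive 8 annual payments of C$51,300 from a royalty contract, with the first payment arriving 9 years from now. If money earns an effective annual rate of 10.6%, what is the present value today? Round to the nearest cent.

C$119,612.66

PV at t=8 (ordinary 8-year annuity): 51300 × a(8|0.106) = 51300 × 5.220364 = 267,804.6769
PV₀ = 267,804.6769 / (1+0.106)^8 = 267,804.6769 / 2.238933 = 119,612.6581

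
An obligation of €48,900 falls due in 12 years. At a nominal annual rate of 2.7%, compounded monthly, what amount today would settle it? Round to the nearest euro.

With 12 periods per year: i = 0.00225, n = 144.
PV = FV·(1+i)^(−n) = 48,900 × 0.723514 = 35,379.8111

€35,380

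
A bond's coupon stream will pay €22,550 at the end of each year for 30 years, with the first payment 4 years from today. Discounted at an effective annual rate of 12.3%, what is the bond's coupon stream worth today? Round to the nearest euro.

€125,462

PV at t=3 (ordinary 30-year annuity): 22550 × a(30|0.123) = 22550 × 7.879642 = 177,685.9308
PV₀ = 177,685.9308 / (1+0.123)^3 = 177,685.9308 / 1.416248 = 125,462.4525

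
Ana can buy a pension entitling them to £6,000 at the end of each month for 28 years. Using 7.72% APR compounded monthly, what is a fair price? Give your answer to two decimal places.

£824,511.28

With 12 periods per year: i = 0.00643333, n = 336.
Annuity factor a(336|0.00643333) = 137.418546; PV = 6000 × 137.418546 = 824,511.2757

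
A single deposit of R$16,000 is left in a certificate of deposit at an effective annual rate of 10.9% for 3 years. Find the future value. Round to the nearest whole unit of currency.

R$21,823

16,000 × (1+0.109)^3 = 16,000 × 1.363938 = 21,823.0085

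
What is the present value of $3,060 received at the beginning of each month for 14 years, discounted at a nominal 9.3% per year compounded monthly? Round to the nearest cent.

$289,130.75

With 12 periods per year: i = 0.00775, n = 168.
PV = PMT · [1 − (1+i)^(−n)] / i × (1+i) = 3060 · 94.487173 = 289,130.7494
Payments are at the start of each period, so multiply by (1+i).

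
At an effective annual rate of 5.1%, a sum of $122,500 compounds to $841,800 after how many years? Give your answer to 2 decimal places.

38.75 years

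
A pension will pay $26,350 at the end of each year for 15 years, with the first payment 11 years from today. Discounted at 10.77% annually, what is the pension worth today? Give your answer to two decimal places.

$69,004.24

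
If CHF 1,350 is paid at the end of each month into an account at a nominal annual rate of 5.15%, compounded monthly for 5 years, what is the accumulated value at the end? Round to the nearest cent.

CHF 92,160.45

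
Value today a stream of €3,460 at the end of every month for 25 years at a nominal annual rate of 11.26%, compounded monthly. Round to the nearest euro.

With 12 periods per year: i = 0.00938333, n = 300.
Annuity factor a(300|0.00938333) = 100.103430; PV = 3460 × 100.103430 = 346,357.8670

€346,358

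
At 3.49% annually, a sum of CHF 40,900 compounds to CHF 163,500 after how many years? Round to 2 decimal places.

n = ln(163500/40900) / ln(1+0.0349) = ln(3.99756) / 0.034305 = 40.3933 years

40.39 years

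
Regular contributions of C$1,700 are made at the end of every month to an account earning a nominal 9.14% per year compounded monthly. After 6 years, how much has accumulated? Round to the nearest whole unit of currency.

C$162,238

With 12 periods per year: i = 0.00761667, n = 72.
Accumulation factor s(72|0.00761667) = 95.434125; FV = 1700 × 95.434125 = 162,238.0121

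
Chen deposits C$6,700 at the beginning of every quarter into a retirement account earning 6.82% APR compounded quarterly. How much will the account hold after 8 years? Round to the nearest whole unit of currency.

C$286,847

Periodic rate i = 0.0682/4 = 0.01705; n = 8 × 4 = 32 periods.
FV = 6700 × [(1+0.01705)^32 − 1] / 0.01705 × (1+i) = 6700 × 42.813056 = 286,847.4724
(Beginning-of-period payments → annuity-due factor ×(1+i).)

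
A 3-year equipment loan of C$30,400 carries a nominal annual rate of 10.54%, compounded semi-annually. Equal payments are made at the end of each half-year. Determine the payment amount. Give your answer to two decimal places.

Periodic rate i = 0.1054/2 = 0.0527; n = 3 × 2 = 6 periods.
Annuity-PV factor = 5.032158; PMT = 30400 / 5.032158 = 6,041.1457

C$6,041.15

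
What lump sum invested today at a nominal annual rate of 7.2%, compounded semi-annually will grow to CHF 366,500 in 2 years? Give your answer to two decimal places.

Periodic rate i = 0.072/2 = 0.036; n = 2 × 2 = 4 periods.
PV = 366,500 / (1 + 0.036)^4 = 366,500 / 1.151964 = 318,152.2195

CHF 318,152.22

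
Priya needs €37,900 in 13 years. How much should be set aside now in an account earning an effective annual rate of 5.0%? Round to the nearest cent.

€20,099.18

PV = 37,900 / (1 + 0.05)^13 = 37,900 / 1.885649 = 20,099.1792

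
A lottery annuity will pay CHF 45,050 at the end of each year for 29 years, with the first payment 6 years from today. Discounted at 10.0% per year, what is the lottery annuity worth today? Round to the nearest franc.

PV at t=5 (ordinary 29-year annuity): 45050 × a(29|0.1) = 45050 × 9.369606 = 422,100.7464
Discount back 5 years: 422,100.7464 × (1+0.1)^(−5) = 422,100.7464 × 0.620921 = 262,091.3539

CHF 262,091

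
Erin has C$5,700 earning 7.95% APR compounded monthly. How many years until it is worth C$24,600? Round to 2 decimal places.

18.45 years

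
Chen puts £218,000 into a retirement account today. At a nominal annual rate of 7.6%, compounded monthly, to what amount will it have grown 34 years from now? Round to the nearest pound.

Periodic rate i = 0.076/12 = 0.00633333; n = 34 × 12 = 408 periods.
218,000 × (1+0.00633333)^408 = 218,000 × 13.142506 = 2,865,066.3333

£2,865,066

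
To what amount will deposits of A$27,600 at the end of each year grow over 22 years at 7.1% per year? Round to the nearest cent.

A$1,369,268.50

FV = 27600 × [(1+0.071)^22 − 1] / 0.071 = 27600 × 49.611178 = 1,369,268.4999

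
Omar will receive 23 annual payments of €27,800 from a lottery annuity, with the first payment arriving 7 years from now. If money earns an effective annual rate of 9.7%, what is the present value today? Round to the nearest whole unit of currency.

€144,894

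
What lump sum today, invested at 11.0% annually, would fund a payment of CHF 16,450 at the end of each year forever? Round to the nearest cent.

CHF 149,545.45

PV = C/r = 16450/0.11 = 149,545.4545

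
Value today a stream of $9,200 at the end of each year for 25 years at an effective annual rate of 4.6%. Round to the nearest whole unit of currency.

Annuity factor a(25|0.046) = 14.676767; PV = 9200 × 14.676767 = 135,026.2576

$135,026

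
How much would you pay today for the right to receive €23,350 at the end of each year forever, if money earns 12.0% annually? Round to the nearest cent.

PV = PMT / i = 23350 / 0.12 = 194,583.3333

€194,583.33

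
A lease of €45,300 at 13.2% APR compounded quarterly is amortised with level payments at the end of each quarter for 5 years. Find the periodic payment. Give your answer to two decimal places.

With 4 periods per year: i = 0.033, n = 20.
PMT = 45300 / ( [1 − (1+0.033)^(−20)] / 0.033 ) = 45300 / 14.473077 = 3,129.9495

€3,129.95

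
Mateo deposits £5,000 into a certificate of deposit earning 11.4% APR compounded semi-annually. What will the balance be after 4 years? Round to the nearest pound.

£7,791

Periodic rate i = 0.114/2 = 0.057; n = 4 × 2 = 8 periods.
FV = 5,000 × (1 + 0.057)^8 = 7,790.5820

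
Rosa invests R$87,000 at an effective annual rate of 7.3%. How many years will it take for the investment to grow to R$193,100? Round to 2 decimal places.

11.32 years

n = ln(193100/87000) / ln(1+0.073) = ln(2.21954) / 0.070458 = 11.3159 years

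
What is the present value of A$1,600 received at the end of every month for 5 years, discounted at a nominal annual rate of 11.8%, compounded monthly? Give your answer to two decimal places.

A$72,255.92

i = 0.118/12 = 0.00983333 per month; n = 5·12 = 60.
PV = PMT · [1 − (1+i)^(−n)] / i = 1600 · 45.159952 = 72,255.9237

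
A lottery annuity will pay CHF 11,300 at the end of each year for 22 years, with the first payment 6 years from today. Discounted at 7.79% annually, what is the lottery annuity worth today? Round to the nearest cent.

PV at t=5 (ordinary 22-year annuity): 11300 × a(22|0.0779) = 11300 × 10.372429 = 117,208.4459
PV₀ = 117,208.4459 / (1+0.0779)^5 = 117,208.4459 / 1.455098 = 80,550.1860

CHF 80,550.19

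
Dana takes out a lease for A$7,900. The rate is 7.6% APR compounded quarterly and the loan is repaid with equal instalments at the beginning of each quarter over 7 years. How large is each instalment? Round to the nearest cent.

Periodic rate i = 0.076/4 = 0.019; n = 7 × 4 = 28 periods.
Annuity-PV factor × (1+i) = 21.969208; PMT = 7900 / 21.969208 = 359.5942

A$359.59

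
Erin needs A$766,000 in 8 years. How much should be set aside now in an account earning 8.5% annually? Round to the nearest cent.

PV = 766,000 / (1 + 0.085)^8 = 766,000 / 1.920604 = 398,832.7970

A$398,832.80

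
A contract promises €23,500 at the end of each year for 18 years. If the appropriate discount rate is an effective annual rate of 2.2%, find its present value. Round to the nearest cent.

PV = 23500 × [1 − (1+0.022)^(−18)] / 0.022 = 23500 × 14.731717 = 346,195.3514

€346,195.35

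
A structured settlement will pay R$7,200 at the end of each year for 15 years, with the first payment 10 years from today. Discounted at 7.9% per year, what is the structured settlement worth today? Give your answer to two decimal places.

R$31,278.30

Value one period before first payment (t=9): 7200 × [1 − (1+0.079)^(−15)] / 0.079 = 7200 × 8.611992 = 62,006.3394
Discount back 9 years: 62,006.3394 × (1+0.079)^(−9) = 62,006.3394 × 0.504437 = 31,278.2964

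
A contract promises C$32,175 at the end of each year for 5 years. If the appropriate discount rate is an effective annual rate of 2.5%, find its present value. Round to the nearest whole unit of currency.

PV = 32175 × [1 − (1+0.025)^(−5)] / 0.025 = 32175 × 4.645828 = 149,479.5318

C$149,480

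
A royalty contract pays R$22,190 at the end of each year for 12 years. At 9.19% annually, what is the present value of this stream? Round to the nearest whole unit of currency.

Annuity factor a(12|0.0919) = 7.092694; PV = 22190 × 7.092694 = 157,386.8771

R$157,387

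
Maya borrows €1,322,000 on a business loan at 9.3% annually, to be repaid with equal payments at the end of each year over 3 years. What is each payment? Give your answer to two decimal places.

Annuity-PV factor = 2.517822; PMT = 1.322e+06 / 2.517822 = 525,057.0526

€525,057.05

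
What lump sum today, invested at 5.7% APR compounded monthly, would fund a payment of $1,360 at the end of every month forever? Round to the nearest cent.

Periodic rate i = 0.057/12 = 0.00475.
PV = PMT / i = 1360 / 0.00475 = 286,315.7895

$286,315.79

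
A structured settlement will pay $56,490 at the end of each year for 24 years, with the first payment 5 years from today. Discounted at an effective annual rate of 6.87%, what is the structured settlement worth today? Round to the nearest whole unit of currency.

Value one period before first payment (t=4): 56490 × [1 − (1+0.0687)^(−24)] / 0.0687 = 56490 × 11.601406 = 655,363.4114
PV₀ = 655,363.4114 / (1+0.0687)^4 = 655,363.4114 / 1.304437 = 502,410.7851

$502,411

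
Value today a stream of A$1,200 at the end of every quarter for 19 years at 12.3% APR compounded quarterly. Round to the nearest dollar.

A$35,119

Periodic rate i = 0.123/4 = 0.03075; n = 19 × 4 = 76 periods.
PV = 1200 × [1 − (1+0.03075)^(−76)] / 0.03075 = 1200 × 29.265702 = 35,118.8419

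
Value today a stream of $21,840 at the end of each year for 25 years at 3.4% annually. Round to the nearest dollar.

$363,895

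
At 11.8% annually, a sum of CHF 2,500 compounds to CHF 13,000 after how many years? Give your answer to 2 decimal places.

(1+i)^n = 13000/2500 = 5.20000, so n = ln 5.20000 / ln 1.118 = 14.7807 years

14.78 years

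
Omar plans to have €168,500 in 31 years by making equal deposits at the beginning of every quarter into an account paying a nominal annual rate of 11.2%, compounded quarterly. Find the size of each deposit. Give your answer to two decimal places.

€154.53

i = 0.112/4 = 0.028 per quarter; n = 31·4 = 124.
PMT = 168500 / ( [(1+0.028)^124 − 1] / 0.028 × (1+i) ) = 168500 / 1090.434639 = 154.5255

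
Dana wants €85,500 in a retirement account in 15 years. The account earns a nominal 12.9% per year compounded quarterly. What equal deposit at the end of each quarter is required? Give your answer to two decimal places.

€482.42

i = 0.129/4 = 0.03225 per quarter; n = 15·4 = 60.
FV-annuity factor = 177.232065; PMT = 85500 / 177.232065 = 482.4183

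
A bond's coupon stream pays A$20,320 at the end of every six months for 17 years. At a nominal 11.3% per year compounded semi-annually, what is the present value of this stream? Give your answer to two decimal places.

A$304,143.56

i = 0.113/2 = 0.0565 per half-year; n = 17·2 = 34.
PV = PMT · [1 − (1+i)^(−n)] / i = 20320 · 14.967695 = 304,143.5608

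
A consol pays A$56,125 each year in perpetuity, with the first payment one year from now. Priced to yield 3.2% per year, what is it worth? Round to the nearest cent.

PV = PMT / i = 56125 / 0.032 = 1,753,906.2500

A$1,753,906.25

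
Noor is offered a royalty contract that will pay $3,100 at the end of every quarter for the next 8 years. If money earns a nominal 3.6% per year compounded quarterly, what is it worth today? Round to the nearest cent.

$85,860.32

Periodic rate i = 0.036/4 = 0.009; n = 8 × 4 = 32 periods.
PV = PMT · [1 − (1+i)^(−n)] / i = 3100 · 27.696876 = 85,860.3161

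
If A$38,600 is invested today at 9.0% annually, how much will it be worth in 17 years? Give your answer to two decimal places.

38,600 × (1+0.09)^17 = 38,600 × 4.327633 = 167,046.6496

A$167,046.65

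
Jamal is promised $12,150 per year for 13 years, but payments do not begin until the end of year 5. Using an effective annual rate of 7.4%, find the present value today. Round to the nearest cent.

PV at t=4 (ordinary 13-year annuity): 12150 × a(13|0.074) = 12150 × 8.171406 = 99,282.5832
PV₀ = 99,282.5832 / (1+0.074)^4 = 99,282.5832 / 1.330507 = 74,620.1199

$74,620.12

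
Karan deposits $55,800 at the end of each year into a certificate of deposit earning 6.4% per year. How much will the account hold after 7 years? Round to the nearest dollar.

Accumulation factor s(7|0.064) = 8.496895; FV = 55800 × 8.496895 = 474,126.7380

$474,127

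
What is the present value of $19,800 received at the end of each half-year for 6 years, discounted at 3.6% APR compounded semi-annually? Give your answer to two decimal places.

Periodic rate i = 0.036/2 = 0.018; n = 6 × 2 = 12 periods.
PV = PMT · [1 − (1+i)^(−n)] / i = 19800 · 10.706412 = 211,986.9479

$211,986.95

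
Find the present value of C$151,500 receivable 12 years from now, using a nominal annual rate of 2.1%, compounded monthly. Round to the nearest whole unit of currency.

i = 0.021/12 = 0.00175 per month; n = 12·12 = 144.
Discount factor = (1+0.00175)^(−144) = 0.777416; PV = 151,500 × 0.777416 = 117,778.5149

C$117,779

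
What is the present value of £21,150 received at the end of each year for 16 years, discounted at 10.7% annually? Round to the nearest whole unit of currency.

£158,798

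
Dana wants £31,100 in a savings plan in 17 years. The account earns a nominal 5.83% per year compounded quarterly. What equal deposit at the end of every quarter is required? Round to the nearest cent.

£270.62

Periodic rate i = 0.0583/4 = 0.014575; n = 17 × 4 = 68 periods.
PMT = 31100 / ( [(1+0.014575)^68 − 1] / 0.014575 ) = 31100 / 114.922336 = 270.6175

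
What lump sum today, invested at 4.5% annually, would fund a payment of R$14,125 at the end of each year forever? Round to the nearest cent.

R$313,888.89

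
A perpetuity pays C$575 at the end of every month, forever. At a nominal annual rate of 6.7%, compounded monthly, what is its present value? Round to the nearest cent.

C$102,985.07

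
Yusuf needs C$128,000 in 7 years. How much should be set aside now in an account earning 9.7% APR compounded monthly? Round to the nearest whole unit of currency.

i = 0.097/12 = 0.00808333 per month; n = 7·12 = 84.
PV = FV·(1+i)^(−n) = 128,000 × 0.508510 = 65,089.2794

C$65,089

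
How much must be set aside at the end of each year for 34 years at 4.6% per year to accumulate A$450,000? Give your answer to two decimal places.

PMT = 450000 / ( [(1+0.046)^34 − 1] / 0.046 ) = 450000 / 78.565144 = 5,727.7308

A$5,727.73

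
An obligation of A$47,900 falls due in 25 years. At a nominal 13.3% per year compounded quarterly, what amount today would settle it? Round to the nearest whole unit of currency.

A$1,819

Periodic rate i = 0.133/4 = 0.03325; n = 25 × 4 = 100 periods.
Discount factor = (1+0.03325)^(−100) = 0.037972; PV = 47,900 × 0.037972 = 1,818.8384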